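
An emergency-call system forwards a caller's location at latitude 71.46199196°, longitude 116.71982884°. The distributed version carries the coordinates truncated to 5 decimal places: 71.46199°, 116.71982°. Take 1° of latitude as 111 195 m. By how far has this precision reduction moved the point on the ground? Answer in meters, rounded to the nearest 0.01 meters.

0.38 meters

Δlat = 71.46199196 − 71.46199 = +0.00000196°; Δlon = 116.71982884 − 116.71982 = +0.00000884°.
North–south shift: 0.00000196 × 111195 = 0.217942 m.
E–W at 71.462°: 0.00000884° × 111195 × cos 71.462° = 0.00000884 × 111195 × 0.3179 ≈ 0.312517 m.
Distance: √(0.217942² + 0.312517²) ≈ 0.381006 m.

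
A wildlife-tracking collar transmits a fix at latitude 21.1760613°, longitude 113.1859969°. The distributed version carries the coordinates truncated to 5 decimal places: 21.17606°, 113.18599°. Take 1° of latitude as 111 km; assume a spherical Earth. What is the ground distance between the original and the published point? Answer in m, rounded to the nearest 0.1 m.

The latitude changed by +0.0000013° and the longitude by +0.0000069°.
North–south shift: 0.0000013 × 111000 = 0.1443 m.
East–west at this latitude: 0.0000069° × 111000 × cos 21.1761° ≈ 0.0000069 × 103505 = 0.714182 m.
Combined displacement = (0.1443² + 0.714182²)^½ ≈ 0.728614 m.

0.7 m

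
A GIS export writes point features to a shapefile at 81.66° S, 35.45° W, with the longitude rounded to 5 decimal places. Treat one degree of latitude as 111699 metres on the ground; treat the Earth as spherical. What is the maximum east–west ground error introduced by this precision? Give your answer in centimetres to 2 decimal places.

Rounding to 5 decimal places leaves the longitude within ±5e-06° of the true value.
One degree of longitude at 81.66° is 111699 × cos 81.66° ≈ 111699 × 0.1450 = 16201.6 m.
Maximum E–W displacement: 5e-06 × 16201.6 = 0.081008 m.
That is 0.081008 m = 8.1008 cm.

8.10 centimetres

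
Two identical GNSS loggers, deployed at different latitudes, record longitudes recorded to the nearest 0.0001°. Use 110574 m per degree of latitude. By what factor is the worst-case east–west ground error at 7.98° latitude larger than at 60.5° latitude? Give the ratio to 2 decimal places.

2.01

Rounding to 4 decimal places leaves the longitude within ±5e-05° of the true value.
Error at 7.98° = 5e-05° × 110574 × cos 7.98° ≈ 5.5287 × 0.9903 = 5.4752 m.
At 60.5°: 5e-05° × 110574 × cos 60.5° = 5e-05 × 110574 × 0.4924 ≈ 2.7225 m.
The ratio reduces to cos 7.98° / cos 60.5° = 0.9903/0.4924 ≈ 2.0111.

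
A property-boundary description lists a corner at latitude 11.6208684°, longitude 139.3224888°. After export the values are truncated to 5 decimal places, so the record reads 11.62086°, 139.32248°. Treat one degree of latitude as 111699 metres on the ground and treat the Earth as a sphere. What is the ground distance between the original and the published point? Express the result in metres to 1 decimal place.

1.3 metres

The latitude changed by +0.0000084° and the longitude by +0.0000088°.
N–S: 0.0000084° × 111699 m/° = 0.938272 m.
E–W at 11.6209°: 0.0000088° × 111699 × cos 11.6209° = 0.0000088 × 111699 × 0.9795 ≈ 0.962803 m.
Hypotenuse of the two orthogonal shifts: √(0.938272² + 0.962803²) = 1.34437 m.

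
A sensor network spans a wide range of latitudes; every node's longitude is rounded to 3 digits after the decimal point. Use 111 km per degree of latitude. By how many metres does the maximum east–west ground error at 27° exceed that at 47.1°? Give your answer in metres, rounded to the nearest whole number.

Rounding to 3 decimal places leaves the longitude within ±0.0005° of the true value.
Error at 27° = 0.0005° × 111000 × cos 27° ≈ 55.5 × 0.8910 = 49.451 m.
Error at 47.1° = 0.0005° × 111000 × cos 47.1° ≈ 55.5 × 0.6807 = 37.78 m.
Difference: 49.451 − 37.78 = 11.671 m.

12 metres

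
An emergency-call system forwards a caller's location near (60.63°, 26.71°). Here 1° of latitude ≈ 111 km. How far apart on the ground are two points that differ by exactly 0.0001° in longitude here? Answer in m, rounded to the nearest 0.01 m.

At 60.63° a degree of longitude is 111000 × cos 60.63° ≈ 54439.7 m, so 0.0001° corresponds to 5.44397 m.

5.44 m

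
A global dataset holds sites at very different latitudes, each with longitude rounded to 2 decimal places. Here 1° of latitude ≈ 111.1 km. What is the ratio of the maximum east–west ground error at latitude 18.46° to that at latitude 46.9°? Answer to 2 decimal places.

1.39

Rounding to 2 decimal places leaves the longitude within ±0.005° of the true value.
At 18.46°: 0.005° × 111100 × cos 18.46° = 0.005 × 111100 × 0.9485 ≈ 526.92 m.
At 46.9°: 0.005° × 111100 × cos 46.9° = 0.005 × 111100 × 0.6833 ≈ 379.56 m.
The ratio reduces to cos 18.46° / cos 46.9° = 0.9485/0.6833 ≈ 1.3882.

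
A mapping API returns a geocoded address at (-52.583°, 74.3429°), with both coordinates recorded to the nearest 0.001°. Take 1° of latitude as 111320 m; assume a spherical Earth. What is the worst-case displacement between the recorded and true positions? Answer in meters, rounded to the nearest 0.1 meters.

65.1 meters

Rounding to 3 decimal places leaves each coordinate within ±0.0005° of the true value.
North–south component: 0.0005° × 111320 = 55.66 m.
E–W at 52.583°: 0.0005° × 111320 × cos 52.583° = 0.0005 × 111320 × 0.6076 ≈ 33.8197 m.
Combining orthogonally: (55.66² + 33.8197²)^½ ≈ 65.1291 m.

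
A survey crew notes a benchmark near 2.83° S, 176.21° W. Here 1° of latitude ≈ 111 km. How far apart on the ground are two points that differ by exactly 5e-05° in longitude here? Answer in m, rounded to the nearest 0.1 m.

5.5 m

At 2.83° a degree of longitude is 111000 × cos 2.83° ≈ 110865 m, so 5e-05° corresponds to 5.54323 m.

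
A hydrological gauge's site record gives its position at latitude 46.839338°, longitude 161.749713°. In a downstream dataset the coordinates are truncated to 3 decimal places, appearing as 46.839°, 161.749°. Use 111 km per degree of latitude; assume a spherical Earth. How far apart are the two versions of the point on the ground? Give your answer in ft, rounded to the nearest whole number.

Δlat = 46.839338 − 46.839 = +0.000338°; Δlon = 161.749713 − 161.749 = +0.000713°.
North–south shift: 0.000338 × 111000 = 37.518 m.
East–west at this latitude: 0.000713° × 111000 × cos 46.839° ≈ 0.000713 × 75929.6 = 54.1378 m.
Combined displacement = (37.518² + 54.1378²)^½ ≈ 65.8673 m.
In feet: 65.8673 m ÷ 0.3048 ≈ 216.1 ft.

216 ft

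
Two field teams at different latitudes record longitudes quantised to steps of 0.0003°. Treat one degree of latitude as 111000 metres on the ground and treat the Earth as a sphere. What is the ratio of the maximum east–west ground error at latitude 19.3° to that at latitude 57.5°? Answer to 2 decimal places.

1.76

With a 0.0003° grid the true value lies within half a step, ±0.0003°/2 = ±0.00015°, of the stored one.
At 19.3°: 0.00015° × 111000 × cos 19.3° = 0.00015 × 111000 × 0.9438 ≈ 15.714 m.
Error at 57.5° = 0.00015° × 111000 × cos 57.5° ≈ 16.65 × 0.5373 = 8.946 m.
The ratio reduces to cos 19.3° / cos 57.5° = 0.9438/0.5373 ≈ 1.7566.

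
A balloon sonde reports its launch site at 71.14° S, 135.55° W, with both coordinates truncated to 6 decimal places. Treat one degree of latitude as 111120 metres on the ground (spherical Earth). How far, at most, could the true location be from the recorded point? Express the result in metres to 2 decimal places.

0.12 metres

Truncating at 6 decimal places can drop up to a full unit in the last place, so each coordinate may be off by as much as 1e-06°.
North–south component: 1e-06° × 111120 = 0.11112 m.
E–W at 71.14°: 1e-06° × 111120 × cos 71.14° = 1e-06 × 111120 × 0.3233 ≈ 0.0359203 m.
Combining orthogonally: (0.11112² + 0.0359203²)^½ ≈ 0.116782 m.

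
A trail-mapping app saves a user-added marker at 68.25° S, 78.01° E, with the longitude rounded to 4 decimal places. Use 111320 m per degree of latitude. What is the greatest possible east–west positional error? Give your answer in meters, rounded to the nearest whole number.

Rounding to 4 decimal places leaves the longitude within ±5e-05° of the true value.
One degree of longitude at 68.25° is 111320 × cos 68.25° ≈ 111320 × 0.3706 = 41250.5 m.
So at most 5e-05° × 41250.5 ≈ 2.06252 m east–west.

2 meters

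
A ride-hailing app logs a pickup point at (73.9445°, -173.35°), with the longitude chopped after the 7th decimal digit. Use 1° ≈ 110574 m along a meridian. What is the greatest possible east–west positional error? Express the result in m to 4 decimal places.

Truncating at 7 decimal places can drop up to a full unit in the last place, so the longitude may be off by as much as 1e-07°.
One degree of longitude at 73.9445° is 110574 × cos 73.9445° ≈ 110574 × 0.2766 = 30581.3 m.
Maximum E–W displacement: 1e-07 × 30581.3 = 0.00305813 m.

0.0031 m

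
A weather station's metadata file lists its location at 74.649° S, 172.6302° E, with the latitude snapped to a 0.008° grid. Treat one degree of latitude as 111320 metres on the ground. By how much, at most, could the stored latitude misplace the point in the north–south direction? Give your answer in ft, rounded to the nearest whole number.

1461 ft

With a 0.008° grid the true value lies within half a step, ±0.008°/2 = ±0.004°, of the stored one.
Along the meridian that is 0.004° × 111320 m/° = 445.28 m.
Converting: 445.28 m × 3.2808 ft/m ≈ 1460.9 ft.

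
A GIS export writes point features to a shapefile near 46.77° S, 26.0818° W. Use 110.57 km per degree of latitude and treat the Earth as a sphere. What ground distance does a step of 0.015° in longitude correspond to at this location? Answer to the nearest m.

1136 m

0.015° of longitude at 46.77° is 0.015 × 110570 × cos 46.77° ≈ 0.015 × 75732.6 = 1135.99 m.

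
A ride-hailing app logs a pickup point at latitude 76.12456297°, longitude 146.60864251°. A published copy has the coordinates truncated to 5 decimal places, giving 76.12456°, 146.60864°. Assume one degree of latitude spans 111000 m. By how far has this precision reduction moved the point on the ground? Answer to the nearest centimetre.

34 centimetres

Δlat = 76.12456297 − 76.12456 = +0.00000297°; Δlon = 146.60864251 − 146.60864 = +0.00000251°.
North–south shift: 0.00000297 × 111000 = 0.32967 m.
E–W at 76.1246°: 0.00000251° × 111000 × cos 76.1246° = 0.00000251 × 111000 × 0.2398 ≈ 0.066814 m.
Hypotenuse of the two orthogonal shifts: √(0.32967² + 0.066814²) = 0.336372 m.
That is 0.336372 m = 33.637 cm.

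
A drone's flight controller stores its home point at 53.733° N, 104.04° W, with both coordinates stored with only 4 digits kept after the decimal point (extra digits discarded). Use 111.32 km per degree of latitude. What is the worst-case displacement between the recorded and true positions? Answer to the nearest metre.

13 metres

Truncating at 4 decimal places can drop up to a full unit in the last place, so each coordinate may be off by as much as 0.0001°.
N–S: 0.0001° × 111320 m/° = 11.132 m.
Longitude error → 0.0001 × 111320 × cos 53.733° = 0.0001 × 111320 × 0.5915 ≈ 6.58512 m.
Worst case both components are at the extreme and orthogonal: √(11.132² + 6.58512²) ≈ 12.9339 m.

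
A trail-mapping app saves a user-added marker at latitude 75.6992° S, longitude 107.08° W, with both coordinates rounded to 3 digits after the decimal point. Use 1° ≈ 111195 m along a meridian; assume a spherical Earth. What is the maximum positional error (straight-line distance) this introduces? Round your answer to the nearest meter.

57 meters

Rounding to 3 decimal places leaves each coordinate within ±0.0005° of the true value.
North–south component: 0.0005° × 111195 = 55.5975 m.
Longitude error → 0.0005 × 111195 × cos 75.6992° = 0.0005 × 111195 × 0.2470 ≈ 13.7333 m.
Worst case both components are at the extreme and orthogonal: √(55.5975² + 13.7333²) ≈ 57.2685 m.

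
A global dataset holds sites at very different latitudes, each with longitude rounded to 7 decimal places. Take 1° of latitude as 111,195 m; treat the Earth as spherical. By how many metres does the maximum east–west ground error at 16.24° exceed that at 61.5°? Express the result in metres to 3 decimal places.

0.003 metres

Rounding to 7 decimal places leaves the longitude within ±5e-08° of the true value.
At 16.24°: 5e-08° × 111195 × cos 16.24° = 5e-08 × 111195 × 0.9601 ≈ 0.0053379 m.
Error at 61.5° = 5e-08° × 111195 × cos 61.5° ≈ 0.0055597 × 0.4772 = 0.0026529 m.
So the lower-latitude error exceeds the higher by 0.0053379 − 0.0026529 = 0.002685 m.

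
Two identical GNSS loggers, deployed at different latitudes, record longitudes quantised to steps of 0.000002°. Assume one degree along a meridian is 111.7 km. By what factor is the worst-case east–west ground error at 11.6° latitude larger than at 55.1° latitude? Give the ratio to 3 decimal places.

With a 0.000002° grid the true value lies within half a step, ±0.000002°/2 = ±1e-06°, of the stored one.
At 11.6°: 1e-06° × 111700 × cos 11.6° = 1e-06 × 111700 × 0.9796 ≈ 0.10942 m.
Error at 55.1° = 1e-06° × 111700 × cos 55.1° ≈ 0.1117 × 0.5721 = 0.063909 m.
Ratio: 0.10942 / 0.063909 = cos 11.6° / cos 55.1° ≈ 1.7121.

1.712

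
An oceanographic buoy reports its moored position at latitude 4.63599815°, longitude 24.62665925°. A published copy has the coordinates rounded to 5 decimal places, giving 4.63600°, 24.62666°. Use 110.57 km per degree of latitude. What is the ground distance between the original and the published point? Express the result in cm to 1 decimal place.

The latitude changed by -0.00000185° and the longitude by -0.00000075°.
N–S: -0.00000185° × 110570 m/° = -0.204555 m.
East–west at this latitude: -0.00000075° × 110570 × cos 4.636° ≈ -0.00000075 × 110208 = -0.0826562 m.
Distance: √(0.204555² + 0.0826562²) ≈ 0.220623 m.
That is 0.220623 m = 22.062 cm.

22.1 cm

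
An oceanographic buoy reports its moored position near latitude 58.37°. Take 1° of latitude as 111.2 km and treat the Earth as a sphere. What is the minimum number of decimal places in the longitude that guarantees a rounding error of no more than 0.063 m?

6 decimal places

At 58.37° one degree of longitude covers 111200 × cos 58.37° ≈ 111200 × 0.5244 ≈ 58316.8 m.
Rounding to N decimal places gives at most 0.5 × 10⁻ᴺ degrees of error, i.e. 0.5 × 10⁻ᴺ × 58316.8 m.
Setting 29158.4 × 10⁻ᴺ ≤ 0.063 gives 10ᴺ ≥ 4.628e+05, i.e. N ≥ 5.67.
So 6 decimal places suffice (0.0292 m); 5 would allow up to 0.292 m.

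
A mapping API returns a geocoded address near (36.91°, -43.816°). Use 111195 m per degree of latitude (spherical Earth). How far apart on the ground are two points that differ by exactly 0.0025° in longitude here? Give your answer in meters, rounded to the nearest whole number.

222 meters

0.0025° of longitude at 36.91° is 0.0025 × 111195 × cos 36.91° ≈ 0.0025 × 88909.3 = 222.273 m.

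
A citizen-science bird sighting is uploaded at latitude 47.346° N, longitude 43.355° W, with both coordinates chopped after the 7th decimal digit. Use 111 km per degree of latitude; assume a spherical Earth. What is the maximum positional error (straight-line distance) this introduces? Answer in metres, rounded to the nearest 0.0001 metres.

Truncating at 7 decimal places can drop up to a full unit in the last place, so each coordinate may be off by as much as 1e-07°.
North–south component: 1e-07° × 111000 = 0.0111 m.
Longitude error → 1e-07 × 111000 × cos 47.346° = 1e-07 × 111000 × 0.6776 ≈ 0.00752102 m.
Combining orthogonally: (0.0111² + 0.00752102²)^½ ≈ 0.013408 m.

0.0134 metres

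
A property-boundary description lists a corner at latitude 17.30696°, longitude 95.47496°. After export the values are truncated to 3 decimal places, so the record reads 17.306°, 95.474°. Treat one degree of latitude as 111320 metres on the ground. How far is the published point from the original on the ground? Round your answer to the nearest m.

The latitude changed by +0.00096° and the longitude by +0.00096°.
North–south shift: 0.00096 × 111320 = 106.867 m.
East–west at this latitude: 0.00096° × 111320 × cos 17.306° ≈ 0.00096 × 106281 = 102.029 m.
Distance: √(106.867² + 102.029²) ≈ 147.752 m.

148 m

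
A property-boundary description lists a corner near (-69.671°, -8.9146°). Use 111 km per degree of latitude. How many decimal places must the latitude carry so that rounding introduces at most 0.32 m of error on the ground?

6 decimal places

One degree of latitude covers 111000 m.
With N decimal places the half-ulp bound is 0.5·10⁻ᴺ°, or 0.5·10⁻ᴺ × 111000 m on the ground.
Need 0.5 × 111000 × 10⁻ᴺ ≤ 0.32 → 10⁻ᴺ ≤ 5.766e-06, so N ≥ 5.24.
So 6 decimal places suffice (0.0555 m); 5 would allow up to 0.555 m.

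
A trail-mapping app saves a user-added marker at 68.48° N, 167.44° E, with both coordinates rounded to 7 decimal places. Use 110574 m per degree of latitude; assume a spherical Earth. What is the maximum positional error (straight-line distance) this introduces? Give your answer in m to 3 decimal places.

Rounding to 7 decimal places leaves each coordinate within ±5e-08° of the true value.
N–S: 5e-08° × 110574 m/° = 0.0055287 m.
East–west component at 68.48°: 5e-08° × 110574 × cos 68.48° ≈ 5e-08 × 40561.4 ≈ 0.00202807 m.
The two errors are perpendicular, so the maximum displacement is √(0.0055287² + 0.00202807²) ≈ 0.00588894 m.

0.006 m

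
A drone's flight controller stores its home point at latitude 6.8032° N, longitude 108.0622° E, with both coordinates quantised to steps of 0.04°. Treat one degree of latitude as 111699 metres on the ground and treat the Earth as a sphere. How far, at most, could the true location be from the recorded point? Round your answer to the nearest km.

3 km

With a 0.04° grid the true value lies within half a step, ±0.04°/2 = ±0.02°, of the stored one.
Latitude error → 0.02 × 111699 = 2233.98 m along the meridian.
East–west component at 6.8032°: 0.02° × 111699 × cos 6.8032° ≈ 0.02 × 110913 ≈ 2218.25 m.
Worst case both components are at the extreme and orthogonal: √(2233.98² + 2218.25²) ≈ 3148.22 m.
That is 3148.22 m = 3.1482 km.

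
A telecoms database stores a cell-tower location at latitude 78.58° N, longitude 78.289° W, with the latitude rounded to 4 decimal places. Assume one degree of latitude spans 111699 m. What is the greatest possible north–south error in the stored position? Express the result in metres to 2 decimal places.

5.58 metres

Rounding to 4 decimal places leaves the latitude within ±5e-05° of the true value.
North–south distance: 5e-05° × 111699 m/° = 5.58495 m.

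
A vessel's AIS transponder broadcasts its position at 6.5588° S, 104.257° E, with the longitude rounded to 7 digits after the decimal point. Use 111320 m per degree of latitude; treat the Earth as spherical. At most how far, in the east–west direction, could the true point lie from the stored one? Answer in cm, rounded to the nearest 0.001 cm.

0.553 cm

Rounding to 7 decimal places leaves the longitude within ±5e-08° of the true value.
At latitude 6.5588° a degree of longitude spans 111320 m × cos 6.5588° = 111320 × 0.9935 ≈ 110591 m.
So at most 5e-08° × 110591 ≈ 0.00552957 m east–west.
That is 0.00552957 m = 0.55296 cm.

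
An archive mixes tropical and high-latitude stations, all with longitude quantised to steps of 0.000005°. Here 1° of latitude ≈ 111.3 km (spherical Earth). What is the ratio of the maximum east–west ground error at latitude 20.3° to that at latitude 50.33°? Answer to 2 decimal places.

1.47

With a 0.000005° grid the true value lies within half a step, ±0.000005°/2 = ±2.5e-06°, of the stored one.
At 20.3°: 2.5e-06° × 111300 × cos 20.3° = 2.5e-06 × 111300 × 0.9379 ≈ 0.26097 m.
Error at 50.33° = 2.5e-06° × 111300 × cos 50.33° ≈ 0.27825 × 0.6384 = 0.17763 m.
Ratio: 0.26097 / 0.17763 = cos 20.3° / cos 50.33° ≈ 1.4692.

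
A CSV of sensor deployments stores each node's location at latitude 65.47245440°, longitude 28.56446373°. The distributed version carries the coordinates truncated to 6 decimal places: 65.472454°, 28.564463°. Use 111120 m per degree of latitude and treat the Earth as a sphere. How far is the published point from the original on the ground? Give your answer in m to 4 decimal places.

0.0558 m

Δlat = 65.47245440 − 65.472454 = +0.00000040°; Δlon = 28.56446373 − 28.564463 = +0.00000073°.
N–S: 0.00000040° × 111120 m/° = 0.044448 m.
East–west at this latitude: 0.00000073° × 111120 × cos 65.4725° ≈ 0.00000073 × 46129.3 = 0.0336744 m.
Distance: √(0.044448² + 0.0336744²) ≈ 0.0557637 m.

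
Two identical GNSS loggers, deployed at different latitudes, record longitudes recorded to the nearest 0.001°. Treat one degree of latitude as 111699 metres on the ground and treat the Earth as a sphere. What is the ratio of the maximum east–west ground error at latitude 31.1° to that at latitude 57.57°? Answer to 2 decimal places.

1.60

Rounding to 3 decimal places leaves the longitude within ±0.0005° of the true value.
At 31.1°: 0.0005° × 111699 × cos 31.1° = 0.0005 × 111699 × 0.8563 ≈ 47.822 m.
At 57.57°: 0.0005° × 111699 × cos 57.57° = 0.0005 × 111699 × 0.5363 ≈ 29.95 m.
Ratio: 47.822 / 29.95 = cos 31.1° / cos 57.57° ≈ 1.5967.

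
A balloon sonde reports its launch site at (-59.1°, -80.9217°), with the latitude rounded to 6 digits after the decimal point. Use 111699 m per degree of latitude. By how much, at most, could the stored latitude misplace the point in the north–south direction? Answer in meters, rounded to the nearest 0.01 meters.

Rounding to 6 decimal places leaves the latitude within ±5e-07° of the true value.
Along the meridian that is 5e-07° × 111699 m/° = 0.0558495 m.

0.06 meters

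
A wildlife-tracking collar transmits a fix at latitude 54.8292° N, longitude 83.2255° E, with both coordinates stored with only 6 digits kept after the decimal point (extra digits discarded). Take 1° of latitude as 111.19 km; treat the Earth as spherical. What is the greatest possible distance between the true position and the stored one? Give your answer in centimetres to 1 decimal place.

Truncating at 6 decimal places can drop up to a full unit in the last place, so each coordinate may be off by as much as 1e-06°.
Latitude error → 1e-06 × 111190 = 0.11119 m along the meridian.
E–W at 54.8292°: 1e-06° × 111190 × cos 54.8292° = 1e-06 × 111190 × 0.5760 ≈ 0.0640472 m.
Worst case both components are at the extreme and orthogonal: √(0.11119² + 0.0640472²) ≈ 0.128317 m.
That is 0.128317 m = 12.832 cm.

12.8 centimetres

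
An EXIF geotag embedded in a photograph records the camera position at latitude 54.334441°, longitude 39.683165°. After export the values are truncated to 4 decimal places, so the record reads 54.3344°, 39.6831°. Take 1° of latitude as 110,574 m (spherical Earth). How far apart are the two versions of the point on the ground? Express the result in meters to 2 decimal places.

Δlat = 54.334441 − 54.3344 = +0.000041°; Δlon = 39.683165 − 39.6831 = +0.000065°.
N–S: 0.000041° × 110574 m/° = 4.53353 m.
East–west at this latitude: 0.000065° × 110574 × cos 54.3344° ≈ 0.000065 × 64470.6 = 4.19059 m.
Distance: √(4.53353² + 4.19059²) ≈ 6.17365 m.

6.17 meters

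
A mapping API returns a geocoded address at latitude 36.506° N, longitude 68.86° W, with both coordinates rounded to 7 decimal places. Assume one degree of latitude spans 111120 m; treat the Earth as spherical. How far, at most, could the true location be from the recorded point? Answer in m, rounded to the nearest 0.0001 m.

Rounding to 7 decimal places leaves each coordinate within ±5e-08° of the true value.
North–south component: 5e-08° × 111120 = 0.005556 m.
Longitude error → 5e-08 × 111120 × cos 36.506° = 5e-08 × 111120 × 0.8038 ≈ 0.00446588 m.
Worst case both components are at the extreme and orthogonal: √(0.005556² + 0.00446588²) ≈ 0.00712834 m.

0.0071 m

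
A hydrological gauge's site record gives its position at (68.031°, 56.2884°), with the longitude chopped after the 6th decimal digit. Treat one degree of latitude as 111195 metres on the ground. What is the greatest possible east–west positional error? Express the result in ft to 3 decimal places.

Truncating at 6 decimal places can drop up to a full unit in the last place, so the longitude may be off by as much as 1e-06°.
One degree of longitude at 68.031° is 111195 × cos 68.031° ≈ 111195 × 0.3741 = 41598.6 m.
East–west error: 1e-06° × 41598.6 m/° ≈ 0.0415986 m.
Converting: 0.0415986 m × 3.2808 ft/m ≈ 0.13648 ft.

0.136 ft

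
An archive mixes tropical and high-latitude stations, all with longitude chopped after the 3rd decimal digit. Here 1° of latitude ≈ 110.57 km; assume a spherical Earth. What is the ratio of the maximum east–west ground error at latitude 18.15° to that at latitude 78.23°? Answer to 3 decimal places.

4.658

Truncating at 3 decimal places can drop up to a full unit in the last place, so the longitude may be off by as much as 0.001°.
At 18.15°: 0.001° × 110570 × cos 18.15° = 0.001 × 110570 × 0.9502 ≈ 105.07 m.
Error at 78.23° = 0.001° × 110570 × cos 78.23° ≈ 110.57 × 0.2040 = 22.554 m.
The ratio reduces to cos 18.15° / cos 78.23° = 0.9502/0.2040 ≈ 4.6584.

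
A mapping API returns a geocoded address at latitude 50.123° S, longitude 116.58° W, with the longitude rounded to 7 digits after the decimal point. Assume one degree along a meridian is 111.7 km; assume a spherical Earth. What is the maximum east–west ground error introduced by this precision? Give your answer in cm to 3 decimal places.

Rounding to 7 decimal places leaves the longitude within ±5e-08° of the true value.
Parallels shrink by cos φ, so at 50.123° a degree of longitude is 111700 × 0.6411 ≈ 71615.5 m.
East–west error: 5e-08° × 71615.5 m/° ≈ 0.00358078 m.
That is 0.00358078 m = 0.35808 cm.

0.358 cm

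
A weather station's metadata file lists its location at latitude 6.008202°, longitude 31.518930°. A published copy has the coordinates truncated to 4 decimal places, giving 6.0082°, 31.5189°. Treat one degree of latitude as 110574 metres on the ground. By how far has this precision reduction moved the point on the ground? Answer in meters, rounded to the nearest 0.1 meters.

Δlat = 6.008202 − 6.0082 = +0.000002°; Δlon = 31.518930 − 31.5189 = +0.000030°.
North–south shift: 0.000002 × 110574 = 0.221148 m.
East–west at this latitude: 0.000030° × 110574 × cos 6.0082° ≈ 0.000030 × 109967 = 3.299 m.
Hypotenuse of the two orthogonal shifts: √(0.221148² + 3.299²) = 3.3064 m.

3.3 meters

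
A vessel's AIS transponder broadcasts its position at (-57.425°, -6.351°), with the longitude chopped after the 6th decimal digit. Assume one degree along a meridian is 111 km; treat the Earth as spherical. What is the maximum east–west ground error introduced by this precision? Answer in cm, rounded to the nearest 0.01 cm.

Truncating at 6 decimal places can drop up to a full unit in the last place, so the longitude may be off by as much as 1e-06°.
At latitude 57.425° a degree of longitude spans 111000 m × cos 57.425° = 111000 × 0.5384 ≈ 59762.7 m.
So at most 1e-06° × 59762.7 ≈ 0.0597627 m east–west.
That is 0.0597627 m = 5.9763 cm.

5.98 cm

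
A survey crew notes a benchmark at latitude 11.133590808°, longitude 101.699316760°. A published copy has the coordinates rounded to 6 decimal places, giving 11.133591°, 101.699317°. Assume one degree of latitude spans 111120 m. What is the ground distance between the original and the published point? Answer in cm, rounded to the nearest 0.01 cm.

3.38 cm

The latitude changed by -0.000000192° and the longitude by -0.000000240°.
North–south shift: -0.000000192 × 111120 = -0.021335 m.
East–west at this latitude: -0.000000240° × 111120 × cos 11.1336° ≈ -0.000000240 × 109029 = -0.0261669 m.
Combined displacement = (0.021335² + 0.0261669²)^½ ≈ 0.0337623 m.
That is 0.0337623 m = 3.3762 cm.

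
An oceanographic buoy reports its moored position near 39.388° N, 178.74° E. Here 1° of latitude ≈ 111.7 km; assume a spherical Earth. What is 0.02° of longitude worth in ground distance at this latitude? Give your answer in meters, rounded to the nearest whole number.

0.02° of longitude at 39.388° is 0.02 × 111700 × cos 39.388° ≈ 0.02 × 86329.2 = 1726.58 m.

1727 meters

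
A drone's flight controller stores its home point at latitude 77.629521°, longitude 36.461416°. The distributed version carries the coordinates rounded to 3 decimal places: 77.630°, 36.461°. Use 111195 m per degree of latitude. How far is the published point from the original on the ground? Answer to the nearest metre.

The latitude changed by -0.000479° and the longitude by +0.000416°.
North–south shift: -0.000479 × 111195 = -53.2624 m.
East–west at this latitude: 0.000416° × 111195 × cos 77.63° ≈ 0.000416 × 23820.6 = 9.90938 m.
Combined displacement = (53.2624² + 9.90938²)^½ ≈ 54.1764 m.

54 metres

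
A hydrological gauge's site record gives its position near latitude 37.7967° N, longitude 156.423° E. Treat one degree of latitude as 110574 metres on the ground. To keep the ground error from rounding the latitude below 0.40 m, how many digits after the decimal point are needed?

One degree of latitude covers 110574 m.
N decimal places → at most half a unit in the last place, 0.5 × 10⁻ᴺ° = 110574/2 × 10⁻ᴺ m.
Need 0.5 × 110574 × 10⁻ᴺ ≤ 0.40 → 10⁻ᴺ ≤ 7.235e-06, so N ≥ 5.14.
At 5 places the error can reach 0.553 m, but 6 places keeps it to 0.0553 m.

6 decimal places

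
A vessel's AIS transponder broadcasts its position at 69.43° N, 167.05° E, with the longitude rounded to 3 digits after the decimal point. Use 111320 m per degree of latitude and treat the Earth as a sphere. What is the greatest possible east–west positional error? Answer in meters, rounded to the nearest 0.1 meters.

Rounding to 3 decimal places leaves the longitude within ±0.0005° of the true value.
At latitude 69.43° a degree of longitude spans 111320 m × cos 69.43° = 111320 × 0.3514 ≈ 39112.4 m.
So at most 0.0005° × 39112.4 ≈ 19.5562 m east–west.

19.6 meters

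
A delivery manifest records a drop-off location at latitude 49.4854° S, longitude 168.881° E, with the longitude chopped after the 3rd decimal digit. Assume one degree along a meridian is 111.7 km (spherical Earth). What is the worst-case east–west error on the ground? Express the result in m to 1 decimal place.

Truncating at 3 decimal places can drop up to a full unit in the last place, so the longitude may be off by as much as 0.001°.
One degree of longitude at 49.4854° is 111700 × cos 49.4854° ≈ 111700 × 0.6496 = 72565 m.
East–west error: 0.001° × 72565 m/° ≈ 72.565 m.

72.6 m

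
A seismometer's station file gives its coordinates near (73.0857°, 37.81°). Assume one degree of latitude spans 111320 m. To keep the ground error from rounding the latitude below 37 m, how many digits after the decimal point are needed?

One degree of latitude covers 111320 m.
Rounding to N decimal places gives at most 0.5 × 10⁻ᴺ degrees of error, i.e. 0.5 × 10⁻ᴺ × 111320 m.
Need 0.5 × 111320 × 10⁻ᴺ ≤ 37 → 10⁻ᴺ ≤ 6.648e-04, so N ≥ 3.18.
So 4 decimal places suffice (5.57 m); 3 would allow up to 55.7 m.

4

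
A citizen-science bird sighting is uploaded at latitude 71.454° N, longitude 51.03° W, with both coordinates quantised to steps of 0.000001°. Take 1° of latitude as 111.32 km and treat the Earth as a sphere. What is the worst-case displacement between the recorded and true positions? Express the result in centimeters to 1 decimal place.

5.8 centimeters

With a 0.000001° grid the true value lies within half a step, ±0.000001°/2 = ±5e-07°, of the stored one.
Latitude error → 5e-07 × 111320 = 0.05566 m along the meridian.
Longitude error → 5e-07 × 111320 × cos 71.454° = 5e-07 × 111320 × 0.3181 ≈ 0.0177035 m.
The two errors are perpendicular, so the maximum displacement is √(0.05566² + 0.0177035²) ≈ 0.0584076 m.
That is 0.0584076 m = 5.8408 cm.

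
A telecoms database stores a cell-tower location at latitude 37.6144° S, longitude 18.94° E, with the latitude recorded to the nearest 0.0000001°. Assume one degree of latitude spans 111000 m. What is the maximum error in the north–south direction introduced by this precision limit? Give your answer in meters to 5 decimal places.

Rounding to 7 decimal places leaves the latitude within ±5e-08° of the true value.
North–south distance: 5e-08° × 111000 m/° = 0.00555 m.

0.00555 meters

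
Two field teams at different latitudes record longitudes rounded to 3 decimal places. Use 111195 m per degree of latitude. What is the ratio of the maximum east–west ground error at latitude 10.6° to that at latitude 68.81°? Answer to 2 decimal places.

2.72

Rounding to 3 decimal places leaves the longitude within ±0.0005° of the true value.
At 10.6°: 0.0005° × 111195 × cos 10.6° = 0.0005 × 111195 × 0.9829 ≈ 54.649 m.
At 68.81°: 0.0005° × 111195 × cos 68.81° = 0.0005 × 111195 × 0.3615 ≈ 20.096 m.
Ratio: 54.649 / 20.096 = cos 10.6° / cos 68.81° ≈ 2.7193.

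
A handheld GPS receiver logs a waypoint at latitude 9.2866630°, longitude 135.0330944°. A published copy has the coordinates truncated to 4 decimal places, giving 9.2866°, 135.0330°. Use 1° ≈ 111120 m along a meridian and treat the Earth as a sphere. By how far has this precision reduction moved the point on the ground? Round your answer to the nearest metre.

12 metres

Δlat = 9.2866630 − 9.2866 = +0.0000630°; Δlon = 135.0330944 − 135.0330 = +0.0000944°.
North–south shift: 0.0000630 × 111120 = 7.00056 m.
East–west at this latitude: 0.0000944° × 111120 × cos 9.2866° ≈ 0.0000944 × 109664 = 10.3522 m.
Distance: √(7.00056² + 10.3522²) ≈ 12.4971 m.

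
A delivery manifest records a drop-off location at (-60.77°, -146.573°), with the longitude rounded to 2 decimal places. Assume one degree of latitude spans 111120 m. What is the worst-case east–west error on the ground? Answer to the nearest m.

Rounding to 2 decimal places leaves the longitude within ±0.005° of the true value.
One degree of longitude at 60.77° is 111120 × cos 60.77° ≈ 111120 × 0.4883 = 54261.7 m.
Maximum E–W displacement: 0.005 × 54261.7 = 271.309 m.

271 m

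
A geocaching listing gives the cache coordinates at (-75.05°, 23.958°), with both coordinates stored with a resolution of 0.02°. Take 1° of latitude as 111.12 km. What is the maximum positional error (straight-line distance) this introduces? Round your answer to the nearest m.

With a 0.02° grid the true value lies within half a step, ±0.02°/2 = ±0.01°, of the stored one.
North–south component: 0.01° × 111120 = 1111.2 m.
East–west component at 75.05°: 0.01° × 111120 × cos 75.05° ≈ 0.01 × 28666.3 ≈ 286.663 m.
Combining orthogonally: (1111.2² + 286.663²)^½ ≈ 1147.58 m.

1148 m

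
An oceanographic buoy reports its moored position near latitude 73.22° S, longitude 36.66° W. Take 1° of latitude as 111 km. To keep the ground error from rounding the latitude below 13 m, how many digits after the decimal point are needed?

4 decimal places

One degree of latitude covers 111000 m.
With N decimal places the half-ulp bound is 0.5·10⁻ᴺ°, or 0.5·10⁻ᴺ × 111000 m on the ground.
Need 0.5 × 111000 × 10⁻ᴺ ≤ 13 → 10⁻ᴺ ≤ 2.342e-04, so N ≥ 3.63.
N = 3 would give 55.5 m (too coarse); N = 4 gives 5.55 m ≤ 13 m.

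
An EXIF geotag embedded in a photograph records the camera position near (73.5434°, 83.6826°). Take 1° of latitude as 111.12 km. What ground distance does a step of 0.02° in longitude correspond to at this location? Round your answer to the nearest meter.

630 meters

At 73.5434° a degree of longitude is 111120 × cos 73.5434° ≈ 31479.1 m, so 0.02° corresponds to 629.581 m.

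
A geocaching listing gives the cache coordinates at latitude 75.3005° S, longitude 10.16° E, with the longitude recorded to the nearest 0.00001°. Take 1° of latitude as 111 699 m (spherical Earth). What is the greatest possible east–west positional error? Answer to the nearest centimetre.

Rounding to 5 decimal places leaves the longitude within ±5e-06° of the true value.
Parallels shrink by cos φ, so at 75.3005° a degree of longitude is 111699 × 0.2537 ≈ 28343.6 m.
East–west error: 5e-06° × 28343.6 m/° ≈ 0.141718 m.
That is 0.141718 m = 14.172 cm.

14 centimetres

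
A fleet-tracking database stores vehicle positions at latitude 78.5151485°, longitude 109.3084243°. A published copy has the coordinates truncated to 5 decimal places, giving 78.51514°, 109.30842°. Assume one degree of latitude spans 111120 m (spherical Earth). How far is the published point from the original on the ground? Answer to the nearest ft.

3 ft

Δlat = 78.5151485 − 78.51514 = +0.0000085°; Δlon = 109.3084243 − 109.30842 = +0.0000043°.
North–south shift: 0.0000085 × 111120 = 0.94452 m.
East–west at this latitude: 0.0000043° × 111120 × cos 78.5151° ≈ 0.0000043 × 22125 = 0.0951375 m.
Hypotenuse of the two orthogonal shifts: √(0.94452² + 0.0951375²) = 0.949299 m.
In feet: 0.949299 m ÷ 0.3048 ≈ 3.1145 ft.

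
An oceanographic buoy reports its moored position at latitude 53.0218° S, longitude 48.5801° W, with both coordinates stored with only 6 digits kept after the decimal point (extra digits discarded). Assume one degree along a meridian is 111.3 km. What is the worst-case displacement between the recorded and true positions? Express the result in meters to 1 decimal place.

Truncating at 6 decimal places can drop up to a full unit in the last place, so each coordinate may be off by as much as 1e-06°.
North–south component: 1e-06° × 111300 = 0.1113 m.
Longitude error → 1e-06 × 111300 × cos 53.0218° = 1e-06 × 111300 × 0.6015 ≈ 0.0669482 m.
Worst case both components are at the extreme and orthogonal: √(0.1113² + 0.0669482²) ≈ 0.129884 m.

0.1 meters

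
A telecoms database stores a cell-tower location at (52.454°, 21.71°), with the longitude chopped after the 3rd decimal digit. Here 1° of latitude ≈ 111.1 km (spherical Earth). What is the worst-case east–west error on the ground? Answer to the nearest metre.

Truncating at 3 decimal places can drop up to a full unit in the last place, so the longitude may be off by as much as 0.001°.
Parallels shrink by cos φ, so at 52.454° a degree of longitude is 111100 × 0.6094 ≈ 67704.1 m.
Maximum E–W displacement: 0.001 × 67704.1 = 67.7041 m.

68 metres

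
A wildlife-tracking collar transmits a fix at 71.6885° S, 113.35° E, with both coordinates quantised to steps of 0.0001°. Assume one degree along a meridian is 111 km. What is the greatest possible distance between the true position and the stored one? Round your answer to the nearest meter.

6 meters

With a 0.0001° grid the true value lies within half a step, ±0.0001°/2 = ±5e-05°, of the stored one.
N–S: 5e-05° × 111000 m/° = 5.55 m.
East–west component at 71.6885°: 5e-05° × 111000 × cos 71.6885° ≈ 5e-05 × 34874.3 ≈ 1.74372 m.
Worst case both components are at the extreme and orthogonal: √(5.55² + 1.74372²) ≈ 5.81748 m.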